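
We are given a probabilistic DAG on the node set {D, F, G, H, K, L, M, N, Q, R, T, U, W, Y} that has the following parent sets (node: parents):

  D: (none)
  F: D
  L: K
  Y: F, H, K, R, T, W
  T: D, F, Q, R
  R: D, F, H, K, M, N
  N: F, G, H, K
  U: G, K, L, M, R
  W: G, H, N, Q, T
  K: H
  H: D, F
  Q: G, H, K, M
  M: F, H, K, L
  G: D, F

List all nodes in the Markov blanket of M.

The Markov blanket of a node is its parents, its children, and the other parents of its children.
Parents of M: F, H, K, L.
Ch(M) = {Q, R, U}.
Co-parents of M (other parents of its children):
  Q: G, H, K
  R: D, F, H, K, N
  U: G, K, L, R
Taking the union gives {D, F, G, H, K, L, N, Q, R, U}.

{D, F, G, H, K, L, N, Q, R, U}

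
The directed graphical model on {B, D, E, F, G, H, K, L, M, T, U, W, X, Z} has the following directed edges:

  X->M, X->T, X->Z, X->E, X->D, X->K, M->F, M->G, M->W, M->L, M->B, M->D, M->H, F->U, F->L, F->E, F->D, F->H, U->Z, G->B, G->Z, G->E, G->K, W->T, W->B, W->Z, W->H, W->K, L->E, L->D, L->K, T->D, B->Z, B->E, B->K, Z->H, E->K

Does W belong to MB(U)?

W is a co-parent of U: both are parents of Z.
So W ∈ MB(U).

Yes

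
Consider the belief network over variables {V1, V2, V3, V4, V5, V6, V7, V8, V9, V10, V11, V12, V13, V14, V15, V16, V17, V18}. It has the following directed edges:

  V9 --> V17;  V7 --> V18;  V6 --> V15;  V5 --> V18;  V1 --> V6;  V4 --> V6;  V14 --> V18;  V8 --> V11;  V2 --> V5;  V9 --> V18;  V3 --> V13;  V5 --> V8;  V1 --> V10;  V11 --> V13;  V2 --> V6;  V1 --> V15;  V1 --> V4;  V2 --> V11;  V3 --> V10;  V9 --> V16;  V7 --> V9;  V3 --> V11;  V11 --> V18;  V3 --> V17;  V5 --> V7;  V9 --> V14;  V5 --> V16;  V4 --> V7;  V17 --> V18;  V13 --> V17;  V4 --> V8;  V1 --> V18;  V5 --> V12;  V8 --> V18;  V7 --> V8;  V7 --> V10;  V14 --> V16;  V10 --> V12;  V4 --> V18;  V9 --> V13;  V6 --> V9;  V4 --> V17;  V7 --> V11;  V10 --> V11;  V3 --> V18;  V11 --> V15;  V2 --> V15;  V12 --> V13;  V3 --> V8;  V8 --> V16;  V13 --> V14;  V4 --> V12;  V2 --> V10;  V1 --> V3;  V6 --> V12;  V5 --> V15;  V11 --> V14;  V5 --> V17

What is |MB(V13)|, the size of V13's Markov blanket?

V13's parents: V3, V9, V11, V12.
Children of V13: V14, V17.
Other parents of V13's children:
  V14: V9, V11
  V17: V3, V4, V5, V9
MB(V13) = {V3, V4, V5, V9, V11, V12, V14, V17}, which has 8 nodes.

8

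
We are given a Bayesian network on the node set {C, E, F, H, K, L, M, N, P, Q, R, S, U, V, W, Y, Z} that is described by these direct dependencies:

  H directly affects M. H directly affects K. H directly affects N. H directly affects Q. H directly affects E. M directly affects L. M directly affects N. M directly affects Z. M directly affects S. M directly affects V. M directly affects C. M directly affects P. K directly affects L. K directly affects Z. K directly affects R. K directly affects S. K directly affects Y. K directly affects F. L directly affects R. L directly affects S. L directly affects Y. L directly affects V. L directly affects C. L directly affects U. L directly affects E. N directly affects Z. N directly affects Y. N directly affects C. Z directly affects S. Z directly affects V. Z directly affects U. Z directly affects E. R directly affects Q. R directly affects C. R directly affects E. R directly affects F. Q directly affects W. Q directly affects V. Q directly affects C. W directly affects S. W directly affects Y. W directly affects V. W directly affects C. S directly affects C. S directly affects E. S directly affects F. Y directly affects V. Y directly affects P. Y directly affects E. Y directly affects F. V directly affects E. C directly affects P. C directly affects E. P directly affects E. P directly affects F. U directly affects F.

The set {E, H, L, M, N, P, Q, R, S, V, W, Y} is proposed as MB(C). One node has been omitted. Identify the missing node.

C has parents L, M, N, Q, R, S, W.
Ch(C) = {E, P}.
For each child, the remaining parents (spouses of C):
  P: M, Y
  E: H, L, P, R, S, V, Y, Z
MB(C) = {E, H, L, M, N, P, Q, R, S, V, W, Y, Z}.
Comparing with the claimed set, Z is missing.

Z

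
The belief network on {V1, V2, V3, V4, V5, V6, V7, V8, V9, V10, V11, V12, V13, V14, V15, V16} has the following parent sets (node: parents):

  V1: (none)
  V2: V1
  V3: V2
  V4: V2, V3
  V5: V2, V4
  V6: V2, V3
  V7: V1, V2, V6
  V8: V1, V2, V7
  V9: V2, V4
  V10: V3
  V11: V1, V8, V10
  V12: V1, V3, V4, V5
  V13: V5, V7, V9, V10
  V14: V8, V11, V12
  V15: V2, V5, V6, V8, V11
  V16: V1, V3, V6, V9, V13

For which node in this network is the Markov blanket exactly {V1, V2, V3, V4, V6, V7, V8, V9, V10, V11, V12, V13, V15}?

The target node must have every member of {V1, V2, V3, V4, V6, V7, V8, V9, V10, V11, V12, V13, V15} as a parent, child, or co-parent, and no others.
Parents of V5: V2, V4; children: V12, V13, V15; co-parents: V1, V2, V3, V4, V6, V7, V8, V9, V10, V11.
These exactly cover the given set, so the node is V5.

V5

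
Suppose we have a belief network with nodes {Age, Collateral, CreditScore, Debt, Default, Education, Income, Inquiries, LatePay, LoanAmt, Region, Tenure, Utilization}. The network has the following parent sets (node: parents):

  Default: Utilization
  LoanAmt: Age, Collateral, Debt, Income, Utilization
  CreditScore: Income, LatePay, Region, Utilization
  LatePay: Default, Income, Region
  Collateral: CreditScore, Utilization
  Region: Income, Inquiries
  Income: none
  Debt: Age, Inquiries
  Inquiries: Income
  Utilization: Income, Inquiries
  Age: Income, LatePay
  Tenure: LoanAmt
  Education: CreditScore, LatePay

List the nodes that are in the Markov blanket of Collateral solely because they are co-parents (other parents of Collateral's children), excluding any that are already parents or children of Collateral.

Children of Collateral: LoanAmt.
  LoanAmt: Age, Debt, Income, Utilization
Excluding nodes already adjacent to Collateral (CreditScore, LoanAmt, Utilization), the co-parent-only contribution is {Age, Debt, Income}.

{Age, Debt, Income}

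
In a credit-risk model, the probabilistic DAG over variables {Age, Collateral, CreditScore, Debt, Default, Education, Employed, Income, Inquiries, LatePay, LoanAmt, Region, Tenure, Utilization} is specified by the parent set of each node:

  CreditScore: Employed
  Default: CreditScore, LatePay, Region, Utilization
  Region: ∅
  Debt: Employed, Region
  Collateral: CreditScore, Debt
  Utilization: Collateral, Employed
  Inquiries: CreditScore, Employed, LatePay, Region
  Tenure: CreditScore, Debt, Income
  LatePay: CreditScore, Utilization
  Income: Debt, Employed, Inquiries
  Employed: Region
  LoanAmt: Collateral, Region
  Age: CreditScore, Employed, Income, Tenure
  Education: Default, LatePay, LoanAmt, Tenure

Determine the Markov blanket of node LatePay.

{CreditScore, Default, Education, Employed, Inquiries, LoanAmt, Region, Tenure, Utilization}

By definition, MB(LatePay) is built from LatePay's parents, LatePay's children, and the co-parents of LatePay.
LatePay has parents CreditScore, Utilization.
Children of LatePay: Default, Education, Inquiries.
Parents of each child, excluding LatePay:
  Inquiries: CreditScore, Employed, Region
  Default: CreditScore, Region, Utilization
  Education: Default, LoanAmt, Tenure
Union: {CreditScore, Utilization} ∪ {Default, Education, Inquiries} ∪ {CreditScore, Default, Employed, LoanAmt, Region, Tenure, Utilization} = {CreditScore, Default, Education, Employed, Inquiries, LoanAmt, Region, Tenure, Utilization}.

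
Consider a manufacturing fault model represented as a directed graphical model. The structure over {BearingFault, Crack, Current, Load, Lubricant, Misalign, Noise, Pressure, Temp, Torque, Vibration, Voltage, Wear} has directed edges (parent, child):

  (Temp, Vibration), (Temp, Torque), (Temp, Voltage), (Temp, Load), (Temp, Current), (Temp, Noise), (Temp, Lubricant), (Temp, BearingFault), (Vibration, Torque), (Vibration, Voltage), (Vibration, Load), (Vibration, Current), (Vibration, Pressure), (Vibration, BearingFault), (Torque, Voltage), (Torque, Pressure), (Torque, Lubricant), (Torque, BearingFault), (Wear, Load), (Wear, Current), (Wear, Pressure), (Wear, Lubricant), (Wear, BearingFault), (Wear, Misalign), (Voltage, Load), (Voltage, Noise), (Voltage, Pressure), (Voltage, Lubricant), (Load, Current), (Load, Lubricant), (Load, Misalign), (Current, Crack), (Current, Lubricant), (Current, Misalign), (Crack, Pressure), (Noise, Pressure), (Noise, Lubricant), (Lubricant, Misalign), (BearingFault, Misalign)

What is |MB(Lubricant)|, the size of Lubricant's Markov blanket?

9

Ch(Lubricant) = {Misalign}.
Lubricant's parents: Current, Load, Noise, Temp, Torque, Voltage, Wear.
For each child, the remaining parents (spouses of Lubricant):
  parents(Misalign) \ {Lubricant} = {BearingFault, Current, Load, Wear}.
MB(Lubricant) = {BearingFault, Current, Load, Misalign, Noise, Temp, Torque, Voltage, Wear}, which has 9 nodes.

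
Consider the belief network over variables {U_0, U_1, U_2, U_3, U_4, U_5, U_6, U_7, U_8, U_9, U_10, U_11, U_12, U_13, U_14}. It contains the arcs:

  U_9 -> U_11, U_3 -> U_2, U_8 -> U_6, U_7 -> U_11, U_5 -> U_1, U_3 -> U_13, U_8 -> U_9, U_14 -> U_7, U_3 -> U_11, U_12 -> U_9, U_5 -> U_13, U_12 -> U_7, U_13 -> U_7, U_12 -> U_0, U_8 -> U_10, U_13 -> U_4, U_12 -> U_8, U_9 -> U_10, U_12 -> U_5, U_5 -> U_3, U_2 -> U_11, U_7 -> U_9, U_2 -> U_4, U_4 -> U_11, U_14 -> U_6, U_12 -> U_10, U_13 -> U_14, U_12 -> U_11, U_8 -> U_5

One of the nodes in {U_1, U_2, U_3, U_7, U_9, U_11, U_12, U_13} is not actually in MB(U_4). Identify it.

Recall MB(v) = parents ∪ children ∪ spouses, where spouses are the other parents of v's children.
U_4 has child U_11.
U_4 has parents U_2, U_13.
Co-parents of U_4 (other parents of its children):
  U_11: U_2, U_3, U_7, U_9, U_12
MB(U_4) = {U_2, U_3, U_7, U_9, U_11, U_12, U_13}.
U_1 is neither a parent, child, nor co-parent of U_4, so it does not belong.

U_1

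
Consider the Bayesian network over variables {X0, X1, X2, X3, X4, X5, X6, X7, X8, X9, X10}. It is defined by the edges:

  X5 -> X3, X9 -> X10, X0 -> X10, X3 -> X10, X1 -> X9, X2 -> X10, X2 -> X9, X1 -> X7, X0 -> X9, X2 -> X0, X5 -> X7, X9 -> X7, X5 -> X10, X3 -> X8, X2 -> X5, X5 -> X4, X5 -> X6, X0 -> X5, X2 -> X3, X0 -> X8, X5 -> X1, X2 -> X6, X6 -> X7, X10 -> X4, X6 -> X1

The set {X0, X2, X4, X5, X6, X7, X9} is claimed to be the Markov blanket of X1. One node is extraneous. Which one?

X4

The Markov blanket of a node is its parents, its children, and the other parents of its children.
Pa(X1) = {X5, X6}.
Children of X1: X7, X9.
Co-parents of X1 (other parents of its children):
  X9: X0, X2
  X7: X5, X6, X9
MB(X1) = {X0, X2, X5, X6, X7, X9}.
X4 is neither a parent, child, nor co-parent of X1, so it does not belong.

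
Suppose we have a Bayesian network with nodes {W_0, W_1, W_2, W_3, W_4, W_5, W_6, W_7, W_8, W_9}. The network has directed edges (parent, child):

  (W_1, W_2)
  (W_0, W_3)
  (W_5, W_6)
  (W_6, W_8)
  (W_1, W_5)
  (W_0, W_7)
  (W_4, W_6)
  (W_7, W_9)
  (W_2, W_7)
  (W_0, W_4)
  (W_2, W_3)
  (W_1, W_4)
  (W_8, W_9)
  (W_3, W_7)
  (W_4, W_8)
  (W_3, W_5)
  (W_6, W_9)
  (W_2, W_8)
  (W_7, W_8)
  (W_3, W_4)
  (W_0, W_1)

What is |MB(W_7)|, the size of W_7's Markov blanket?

The Markov blanket of a node is its parents, its children, and the other parents of its children.
Pa(W_7) = {W_0, W_2, W_3}.
W_7's children: W_8, W_9.
Co-parents of W_7 (other parents of its children):
  W_8: W_2, W_4, W_6
  W_9: W_6, W_8
MB(W_7) = {W_0, W_2, W_3, W_4, W_6, W_8, W_9}, which has 7 nodes.

7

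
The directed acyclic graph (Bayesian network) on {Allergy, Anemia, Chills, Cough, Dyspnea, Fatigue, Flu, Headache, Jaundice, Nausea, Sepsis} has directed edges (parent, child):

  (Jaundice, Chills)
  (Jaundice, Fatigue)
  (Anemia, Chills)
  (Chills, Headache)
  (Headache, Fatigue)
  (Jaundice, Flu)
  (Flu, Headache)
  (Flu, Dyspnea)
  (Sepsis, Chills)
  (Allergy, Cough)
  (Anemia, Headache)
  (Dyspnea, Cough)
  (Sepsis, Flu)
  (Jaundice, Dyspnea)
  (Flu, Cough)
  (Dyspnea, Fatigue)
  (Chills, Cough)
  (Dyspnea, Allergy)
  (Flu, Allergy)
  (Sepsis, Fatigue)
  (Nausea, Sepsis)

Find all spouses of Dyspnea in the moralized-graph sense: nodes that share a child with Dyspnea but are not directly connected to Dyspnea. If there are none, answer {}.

Children of Dyspnea: Allergy, Cough, Fatigue.
  Allergy's other parent is Flu.
  Fatigue's other parents are Headache, Jaundice, Sepsis.
  Cough's other parents are Allergy, Chills, Flu.
Excluding nodes already adjacent to Dyspnea (Allergy, Cough, Fatigue, Flu, Jaundice), the co-parent-only contribution is {Chills, Headache, Sepsis}.

{Chills, Headache, Sepsis}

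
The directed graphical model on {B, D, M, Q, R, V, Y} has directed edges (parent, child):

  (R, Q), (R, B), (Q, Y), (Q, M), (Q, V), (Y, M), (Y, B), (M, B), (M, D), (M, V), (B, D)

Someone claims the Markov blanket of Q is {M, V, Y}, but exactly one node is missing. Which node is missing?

Parents of Q: R.
Ch(Q) = {M, V, Y}.
Other parents of Q's children:
  Y: no additional parents.
  parents(M) \ {Q} = {Y}.
  V's other parent is M.
MB(Q) = {M, R, V, Y}.
Comparing with the claimed set, R is missing.

R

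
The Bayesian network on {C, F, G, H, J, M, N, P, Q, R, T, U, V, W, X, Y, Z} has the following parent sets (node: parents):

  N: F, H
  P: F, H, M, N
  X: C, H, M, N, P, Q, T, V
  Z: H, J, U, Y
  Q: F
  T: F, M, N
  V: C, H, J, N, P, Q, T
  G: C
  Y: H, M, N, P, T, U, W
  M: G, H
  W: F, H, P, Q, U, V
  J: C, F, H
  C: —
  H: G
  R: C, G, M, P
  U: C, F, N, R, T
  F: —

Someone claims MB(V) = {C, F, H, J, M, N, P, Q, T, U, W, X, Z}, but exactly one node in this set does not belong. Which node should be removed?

Z

V's children: W, X.
V has parents C, H, J, N, P, Q, T.
Other parents of V's children:
  parents(W) \ {V} = {F, H, P, Q, U}.
  parents(X) \ {V} = {C, H, M, N, P, Q, T}.
MB(V) = {C, F, H, J, M, N, P, Q, T, U, W, X}.
Z is neither a parent, child, nor co-parent of V, so it does not belong.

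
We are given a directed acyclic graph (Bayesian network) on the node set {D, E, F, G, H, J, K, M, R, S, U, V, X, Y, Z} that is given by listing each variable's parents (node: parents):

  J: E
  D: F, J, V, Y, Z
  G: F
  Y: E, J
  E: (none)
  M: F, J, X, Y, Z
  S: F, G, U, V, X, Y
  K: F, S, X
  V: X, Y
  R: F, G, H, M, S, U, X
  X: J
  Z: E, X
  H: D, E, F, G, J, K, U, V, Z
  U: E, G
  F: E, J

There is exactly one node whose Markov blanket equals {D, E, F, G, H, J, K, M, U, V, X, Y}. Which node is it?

The target node must have every member of {D, E, F, G, H, J, K, M, U, V, X, Y} as a parent, child, or co-parent, and no others.
Parents of Z: E, X; children: D, H, M; co-parents: D, E, F, G, J, K, U, V, X, Y.
These exactly cover the given set, so the node is Z.

Z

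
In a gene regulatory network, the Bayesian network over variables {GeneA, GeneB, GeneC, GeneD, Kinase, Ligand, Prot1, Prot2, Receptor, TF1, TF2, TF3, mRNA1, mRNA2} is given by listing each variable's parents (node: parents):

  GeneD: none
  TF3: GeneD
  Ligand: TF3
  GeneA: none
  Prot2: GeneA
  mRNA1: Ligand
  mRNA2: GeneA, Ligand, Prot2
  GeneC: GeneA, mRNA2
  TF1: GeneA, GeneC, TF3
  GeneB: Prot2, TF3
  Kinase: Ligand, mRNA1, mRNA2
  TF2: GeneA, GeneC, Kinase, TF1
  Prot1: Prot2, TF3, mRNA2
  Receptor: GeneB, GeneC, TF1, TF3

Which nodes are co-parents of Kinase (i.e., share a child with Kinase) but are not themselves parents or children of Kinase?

Children of Kinase: TF2.
  TF2's other parents are GeneA, GeneC, TF1.
Excluding nodes already adjacent to Kinase (Ligand, TF2, mRNA1, mRNA2), the co-parent-only contribution is {GeneA, GeneC, TF1}.

{GeneA, GeneC, TF1}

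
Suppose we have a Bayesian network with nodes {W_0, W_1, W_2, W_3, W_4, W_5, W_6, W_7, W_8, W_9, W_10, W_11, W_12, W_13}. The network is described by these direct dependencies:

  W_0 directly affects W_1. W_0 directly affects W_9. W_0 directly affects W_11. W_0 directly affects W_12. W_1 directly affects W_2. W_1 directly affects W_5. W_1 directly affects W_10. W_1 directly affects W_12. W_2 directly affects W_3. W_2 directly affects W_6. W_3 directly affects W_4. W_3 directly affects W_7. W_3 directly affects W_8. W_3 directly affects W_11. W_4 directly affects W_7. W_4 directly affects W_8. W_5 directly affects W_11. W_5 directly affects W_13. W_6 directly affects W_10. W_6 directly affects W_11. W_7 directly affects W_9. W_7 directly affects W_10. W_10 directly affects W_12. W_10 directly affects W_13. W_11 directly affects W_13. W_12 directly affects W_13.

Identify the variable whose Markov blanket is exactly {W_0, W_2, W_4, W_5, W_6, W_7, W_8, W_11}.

The target node must have every member of {W_0, W_2, W_4, W_5, W_6, W_7, W_8, W_11} as a parent, child, or co-parent, and no others.
Parents of W_3: W_2; children: W_4, W_7, W_8, W_11; co-parents: W_0, W_4, W_5, W_6.
These exactly cover the given set, so the node is W_3.

W_3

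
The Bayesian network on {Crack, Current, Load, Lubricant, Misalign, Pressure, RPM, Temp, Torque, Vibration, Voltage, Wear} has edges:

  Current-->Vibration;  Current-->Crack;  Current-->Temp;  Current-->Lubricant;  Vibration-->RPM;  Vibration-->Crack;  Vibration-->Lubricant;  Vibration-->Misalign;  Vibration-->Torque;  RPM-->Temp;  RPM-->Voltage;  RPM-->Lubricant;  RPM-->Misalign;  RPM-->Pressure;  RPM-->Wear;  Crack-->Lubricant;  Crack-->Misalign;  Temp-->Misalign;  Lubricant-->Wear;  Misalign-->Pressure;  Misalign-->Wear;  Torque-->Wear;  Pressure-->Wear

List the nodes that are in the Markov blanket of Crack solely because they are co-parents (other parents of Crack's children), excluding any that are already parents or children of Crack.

Children of Crack: Lubricant, Misalign.
  Lubricant also has parents Current, RPM, Vibration.
  parents(Misalign) \ {Crack} = {RPM, Temp, Vibration}.
Excluding nodes already adjacent to Crack (Current, Lubricant, Misalign, Vibration), the co-parent-only contribution is {RPM, Temp}.

{RPM, Temp}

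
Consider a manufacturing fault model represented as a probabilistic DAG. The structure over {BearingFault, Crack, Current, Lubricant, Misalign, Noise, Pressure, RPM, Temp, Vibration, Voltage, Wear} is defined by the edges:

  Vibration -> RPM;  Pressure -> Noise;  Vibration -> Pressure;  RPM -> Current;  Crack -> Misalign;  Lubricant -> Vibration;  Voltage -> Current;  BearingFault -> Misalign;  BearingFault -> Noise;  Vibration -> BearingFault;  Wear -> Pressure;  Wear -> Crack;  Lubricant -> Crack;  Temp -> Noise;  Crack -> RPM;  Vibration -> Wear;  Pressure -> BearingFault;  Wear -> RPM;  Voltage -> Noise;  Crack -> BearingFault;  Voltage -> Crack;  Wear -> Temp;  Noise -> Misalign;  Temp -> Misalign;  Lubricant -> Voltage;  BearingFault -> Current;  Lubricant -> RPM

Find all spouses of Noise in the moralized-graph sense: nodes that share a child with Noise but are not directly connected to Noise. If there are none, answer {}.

Children of Noise: Misalign.
  parents(Misalign) \ {Noise} = {BearingFault, Crack, Temp}.
Excluding nodes already adjacent to Noise (BearingFault, Misalign, Pressure, Temp, Voltage), the co-parent-only contribution is {Crack}.

{Crack}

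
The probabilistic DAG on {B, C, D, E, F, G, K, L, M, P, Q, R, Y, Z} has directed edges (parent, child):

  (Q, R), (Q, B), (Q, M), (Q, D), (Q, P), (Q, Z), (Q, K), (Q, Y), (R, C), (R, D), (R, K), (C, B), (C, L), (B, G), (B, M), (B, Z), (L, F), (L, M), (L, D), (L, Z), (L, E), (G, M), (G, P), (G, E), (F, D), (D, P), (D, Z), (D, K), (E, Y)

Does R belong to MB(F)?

R is a co-parent of F: both are parents of D.
So R ∈ MB(F).

Yes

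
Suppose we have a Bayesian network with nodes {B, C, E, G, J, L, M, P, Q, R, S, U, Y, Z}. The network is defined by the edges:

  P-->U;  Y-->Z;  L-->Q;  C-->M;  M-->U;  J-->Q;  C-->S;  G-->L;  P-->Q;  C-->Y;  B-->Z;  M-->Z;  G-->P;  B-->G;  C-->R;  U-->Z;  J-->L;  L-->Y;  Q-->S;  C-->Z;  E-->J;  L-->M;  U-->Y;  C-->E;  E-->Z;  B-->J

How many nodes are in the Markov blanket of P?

P has parent G.
P's children: Q, U.
For each child, the remaining parents (spouses of P):
  Q also has parents J, L.
  U also has parent M.
MB(P) = {G, J, L, M, Q, U}, which has 6 nodes.

6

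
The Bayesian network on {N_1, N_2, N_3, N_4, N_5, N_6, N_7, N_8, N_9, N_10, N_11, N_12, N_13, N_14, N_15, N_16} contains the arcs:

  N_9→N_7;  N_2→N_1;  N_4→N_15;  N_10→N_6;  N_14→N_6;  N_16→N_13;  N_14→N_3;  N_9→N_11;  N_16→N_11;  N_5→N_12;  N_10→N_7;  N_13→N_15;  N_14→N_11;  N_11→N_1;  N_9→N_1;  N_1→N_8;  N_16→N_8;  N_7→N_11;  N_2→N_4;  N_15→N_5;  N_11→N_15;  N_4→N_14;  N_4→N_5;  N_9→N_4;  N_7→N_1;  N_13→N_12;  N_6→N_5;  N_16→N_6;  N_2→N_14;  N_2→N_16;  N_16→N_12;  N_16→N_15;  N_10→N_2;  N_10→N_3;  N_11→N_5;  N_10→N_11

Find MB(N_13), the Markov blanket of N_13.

{N_4, N_5, N_11, N_12, N_15, N_16}

Recall MB(v) = parents ∪ children ∪ spouses, where spouses are the other parents of v's children.
Pa(N_13) = {N_16}.
Ch(N_13) = {N_12, N_15}.
For each child, the remaining parents (spouses of N_13):
  N_15's other parents are N_4, N_11, N_16.
  N_12 also has parents N_5, N_16.
So the Markov blanket of N_13 is {N_4, N_5, N_11, N_12, N_15, N_16}.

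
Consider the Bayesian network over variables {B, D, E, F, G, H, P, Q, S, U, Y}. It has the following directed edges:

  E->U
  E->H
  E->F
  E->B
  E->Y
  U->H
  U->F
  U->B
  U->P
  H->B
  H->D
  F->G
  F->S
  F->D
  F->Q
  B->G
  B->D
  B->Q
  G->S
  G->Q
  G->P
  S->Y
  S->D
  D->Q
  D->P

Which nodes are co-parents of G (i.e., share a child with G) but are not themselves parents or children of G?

Children of G: P, Q, S.
  parents(S) \ {G} = {F}.
  parents(Q) \ {G} = {B, D, F}.
  parents(P) \ {G} = {D, U}.
Excluding nodes already adjacent to G (B, F, P, Q, S), the co-parent-only contribution is {D, U}.

{D, U}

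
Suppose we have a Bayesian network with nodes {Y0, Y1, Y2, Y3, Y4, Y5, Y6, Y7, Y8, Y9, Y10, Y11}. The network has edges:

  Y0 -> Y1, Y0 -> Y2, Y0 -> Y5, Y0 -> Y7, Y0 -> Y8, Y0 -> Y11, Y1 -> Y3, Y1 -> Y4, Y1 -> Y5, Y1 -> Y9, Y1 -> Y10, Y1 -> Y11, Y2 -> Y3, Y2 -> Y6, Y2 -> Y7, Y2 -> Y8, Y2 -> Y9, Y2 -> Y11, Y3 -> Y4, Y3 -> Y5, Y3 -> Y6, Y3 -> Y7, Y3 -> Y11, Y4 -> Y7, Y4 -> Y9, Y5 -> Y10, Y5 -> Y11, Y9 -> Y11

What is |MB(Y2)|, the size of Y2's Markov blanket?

Y2's parents: Y0.
Y2's children: Y3, Y6, Y7, Y8, Y9, Y11.
Parents of each child, excluding Y2:
  Y3: Y1
  Y6: Y3
  Y7: Y0, Y3, Y4
  Y8: Y0
  Y9: Y1, Y4
  Y11: Y0, Y1, Y3, Y5, Y9
MB(Y2) = {Y0, Y1, Y3, Y4, Y5, Y6, Y7, Y8, Y9, Y11}, which has 10 nodes.

10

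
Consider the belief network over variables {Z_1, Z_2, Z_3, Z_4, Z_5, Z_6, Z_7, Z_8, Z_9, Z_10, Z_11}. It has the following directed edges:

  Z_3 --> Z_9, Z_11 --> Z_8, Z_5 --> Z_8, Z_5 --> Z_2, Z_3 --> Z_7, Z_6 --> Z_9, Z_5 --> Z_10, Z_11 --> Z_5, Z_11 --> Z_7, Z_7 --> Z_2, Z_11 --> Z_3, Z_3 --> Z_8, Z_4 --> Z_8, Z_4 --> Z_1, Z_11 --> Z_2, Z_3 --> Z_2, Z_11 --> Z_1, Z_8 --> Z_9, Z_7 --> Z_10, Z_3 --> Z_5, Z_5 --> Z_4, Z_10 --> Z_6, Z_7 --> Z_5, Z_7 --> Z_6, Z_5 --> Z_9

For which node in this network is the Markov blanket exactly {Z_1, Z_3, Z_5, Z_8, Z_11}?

The target node must have every member of {Z_1, Z_3, Z_5, Z_8, Z_11} as a parent, child, or co-parent, and no others.
Parents of Z_4: Z_5; children: Z_1, Z_8; co-parents: Z_3, Z_5, Z_11.
These exactly cover the given set, so the node is Z_4.

Z_4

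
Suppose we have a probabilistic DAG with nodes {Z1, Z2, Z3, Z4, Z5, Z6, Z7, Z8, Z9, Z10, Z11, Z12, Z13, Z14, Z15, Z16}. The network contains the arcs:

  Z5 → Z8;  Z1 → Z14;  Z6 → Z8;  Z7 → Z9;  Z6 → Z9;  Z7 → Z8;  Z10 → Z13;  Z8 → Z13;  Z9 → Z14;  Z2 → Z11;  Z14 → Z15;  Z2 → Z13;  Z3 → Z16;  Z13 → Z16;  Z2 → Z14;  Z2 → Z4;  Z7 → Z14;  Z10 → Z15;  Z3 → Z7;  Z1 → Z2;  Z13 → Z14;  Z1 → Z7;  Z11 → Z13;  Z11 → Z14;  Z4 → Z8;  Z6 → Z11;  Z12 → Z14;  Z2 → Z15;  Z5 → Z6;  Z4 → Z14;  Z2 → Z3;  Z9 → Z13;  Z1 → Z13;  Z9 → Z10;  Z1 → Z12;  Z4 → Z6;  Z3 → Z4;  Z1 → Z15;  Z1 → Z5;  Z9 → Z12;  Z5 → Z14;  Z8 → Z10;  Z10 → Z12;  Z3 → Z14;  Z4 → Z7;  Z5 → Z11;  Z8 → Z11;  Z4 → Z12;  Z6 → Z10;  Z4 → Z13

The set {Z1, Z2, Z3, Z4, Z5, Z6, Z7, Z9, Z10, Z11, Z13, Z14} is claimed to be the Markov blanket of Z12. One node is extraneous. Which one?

A node's Markov blanket = Pa ∪ Ch ∪ (parents of Ch other than the node itself).
Z12 has parents Z1, Z4, Z9, Z10.
Z12 has child Z14.
Other parents of Z12's children:
  parents(Z14) \ {Z12} = {Z1, Z2, Z3, Z4, Z5, Z7, Z9, Z11, Z13}.
MB(Z12) = {Z1, Z2, Z3, Z4, Z5, Z7, Z9, Z10, Z11, Z13, Z14}.
Z6 is neither a parent, child, nor co-parent of Z12, so it does not belong.

Z6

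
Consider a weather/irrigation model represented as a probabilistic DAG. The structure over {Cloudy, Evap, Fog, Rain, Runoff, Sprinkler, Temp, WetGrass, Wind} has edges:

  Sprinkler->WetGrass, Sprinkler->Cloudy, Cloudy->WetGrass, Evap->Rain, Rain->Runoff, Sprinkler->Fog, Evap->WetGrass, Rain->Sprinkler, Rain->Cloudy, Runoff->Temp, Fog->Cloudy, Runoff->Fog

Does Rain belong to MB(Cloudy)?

Yes

Rain is a parent of Cloudy.
So Rain ∈ MB(Cloudy).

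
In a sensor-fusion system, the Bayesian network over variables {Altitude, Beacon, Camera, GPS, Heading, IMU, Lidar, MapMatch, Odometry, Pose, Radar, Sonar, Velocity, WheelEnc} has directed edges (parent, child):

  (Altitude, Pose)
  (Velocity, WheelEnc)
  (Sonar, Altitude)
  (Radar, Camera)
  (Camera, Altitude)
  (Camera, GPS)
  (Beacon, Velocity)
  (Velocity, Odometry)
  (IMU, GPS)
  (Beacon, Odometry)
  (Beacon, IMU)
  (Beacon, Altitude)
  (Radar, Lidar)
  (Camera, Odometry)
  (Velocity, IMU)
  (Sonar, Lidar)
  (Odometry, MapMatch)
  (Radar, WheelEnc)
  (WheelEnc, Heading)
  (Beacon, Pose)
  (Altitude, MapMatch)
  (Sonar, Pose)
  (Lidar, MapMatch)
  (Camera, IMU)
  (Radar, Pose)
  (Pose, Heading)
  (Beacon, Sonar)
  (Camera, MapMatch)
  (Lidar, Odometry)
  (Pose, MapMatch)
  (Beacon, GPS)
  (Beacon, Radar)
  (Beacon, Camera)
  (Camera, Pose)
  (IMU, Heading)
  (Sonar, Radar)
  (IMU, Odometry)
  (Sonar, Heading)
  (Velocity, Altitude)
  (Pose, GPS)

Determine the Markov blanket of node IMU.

Pa(IMU) = {Beacon, Camera, Velocity}.
Ch(IMU) = {GPS, Heading, Odometry}.
For each child, the remaining parents (spouses of IMU):
  Odometry's other parents are Beacon, Camera, Lidar, Velocity.
  parents(GPS) \ {IMU} = {Beacon, Camera, Pose}.
  parents(Heading) \ {IMU} = {Pose, Sonar, WheelEnc}.
MB(IMU) = {Beacon, Camera, GPS, Heading, Lidar, Odometry, Pose, Sonar, Velocity, WheelEnc}.

{Beacon, Camera, GPS, Heading, Lidar, Odometry, Pose, Sonar, Velocity, WheelEnc}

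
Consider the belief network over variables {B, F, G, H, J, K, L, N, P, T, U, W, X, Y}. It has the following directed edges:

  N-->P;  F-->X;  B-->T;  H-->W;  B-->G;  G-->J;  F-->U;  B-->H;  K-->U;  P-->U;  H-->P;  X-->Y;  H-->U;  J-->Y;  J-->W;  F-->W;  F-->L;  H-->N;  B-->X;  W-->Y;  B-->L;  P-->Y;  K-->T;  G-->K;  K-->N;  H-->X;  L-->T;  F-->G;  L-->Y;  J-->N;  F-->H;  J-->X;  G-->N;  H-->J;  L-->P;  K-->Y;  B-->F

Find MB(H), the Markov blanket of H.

Recall MB(v) = parents ∪ children ∪ spouses, where spouses are the other parents of v's children.
Ch(H) = {J, N, P, U, W, X}.
H has parents B, F.
Other parents of H's children:
  J: G
  N: G, J, K
  P: L, N
  U: F, K, P
  W: F, J
  X: B, F, J
MB(H) = {B, F, G, J, K, L, N, P, U, W, X}.

{B, F, G, J, K, L, N, P, U, W, X}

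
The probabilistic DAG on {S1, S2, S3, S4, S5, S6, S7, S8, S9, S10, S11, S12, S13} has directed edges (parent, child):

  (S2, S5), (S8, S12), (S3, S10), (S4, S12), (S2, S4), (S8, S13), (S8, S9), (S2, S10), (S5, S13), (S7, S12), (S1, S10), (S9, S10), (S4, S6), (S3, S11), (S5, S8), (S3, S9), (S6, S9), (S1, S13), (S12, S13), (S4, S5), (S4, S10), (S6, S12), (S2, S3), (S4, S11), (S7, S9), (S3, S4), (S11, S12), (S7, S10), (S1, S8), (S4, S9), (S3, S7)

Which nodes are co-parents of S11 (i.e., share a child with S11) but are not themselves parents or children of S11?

Children of S11: S12.
  S12's other parents are S4, S6, S7, S8.
Excluding nodes already adjacent to S11 (S3, S4, S12), the co-parent-only contribution is {S6, S7, S8}.

{S6, S7, S8}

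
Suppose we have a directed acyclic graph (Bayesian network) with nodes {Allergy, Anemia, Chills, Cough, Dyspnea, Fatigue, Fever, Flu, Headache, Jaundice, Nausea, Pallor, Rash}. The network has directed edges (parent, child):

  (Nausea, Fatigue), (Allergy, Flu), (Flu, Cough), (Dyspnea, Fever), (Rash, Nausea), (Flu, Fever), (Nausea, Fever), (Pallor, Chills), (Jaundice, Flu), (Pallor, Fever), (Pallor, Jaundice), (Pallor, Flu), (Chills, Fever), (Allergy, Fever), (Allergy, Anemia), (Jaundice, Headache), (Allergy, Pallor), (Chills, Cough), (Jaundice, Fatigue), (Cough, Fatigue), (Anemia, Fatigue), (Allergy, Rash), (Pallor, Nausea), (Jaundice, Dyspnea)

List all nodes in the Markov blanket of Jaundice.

Ch(Jaundice) = {Dyspnea, Fatigue, Flu, Headache}.
Pa(Jaundice) = {Pallor}.
For each child, the remaining parents (spouses of Jaundice):
  Headache has no other parent.
  parents(Flu) \ {Jaundice} = {Allergy, Pallor}.
  Fatigue's other parents are Anemia, Cough, Nausea.
  Dyspnea: no additional parents.
Taking the union gives {Allergy, Anemia, Cough, Dyspnea, Fatigue, Flu, Headache, Nausea, Pallor}.

{Allergy, Anemia, Cough, Dyspnea, Fatigue, Flu, Headache, Nausea, Pallor}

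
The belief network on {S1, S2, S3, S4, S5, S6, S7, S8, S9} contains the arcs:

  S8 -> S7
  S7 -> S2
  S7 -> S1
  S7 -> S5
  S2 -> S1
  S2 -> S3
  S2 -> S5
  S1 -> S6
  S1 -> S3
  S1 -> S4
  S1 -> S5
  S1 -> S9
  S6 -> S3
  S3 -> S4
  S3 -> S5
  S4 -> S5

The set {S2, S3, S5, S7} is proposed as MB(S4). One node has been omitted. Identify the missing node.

S1

By definition, MB(S4) is built from S4's parents, S4's children, and the co-parents of S4.
Pa(S4) = {S1, S3}.
Ch(S4) = {S5}.
Parents of each child, excluding S4:
  S5 also has parents S1, S2, S3, S7.
MB(S4) = {S1, S2, S3, S5, S7}.
Comparing with the claimed set, S1 is missing.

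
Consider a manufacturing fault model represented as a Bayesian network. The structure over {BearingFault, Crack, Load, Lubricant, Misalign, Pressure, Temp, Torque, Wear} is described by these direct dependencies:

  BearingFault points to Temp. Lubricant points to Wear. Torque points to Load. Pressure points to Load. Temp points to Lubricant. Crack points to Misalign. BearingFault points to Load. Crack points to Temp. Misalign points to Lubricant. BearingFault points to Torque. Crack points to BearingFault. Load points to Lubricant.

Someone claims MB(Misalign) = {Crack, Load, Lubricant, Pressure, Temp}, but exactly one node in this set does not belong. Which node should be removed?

Pressure

By definition, MB(Misalign) is built from Misalign's parents, Misalign's children, and the co-parents of Misalign.
Parents of Misalign: Crack.
Misalign's children: Lubricant.
Other parents of Misalign's children:
  Lubricant also has parents Load, Temp.
MB(Misalign) = {Crack, Load, Lubricant, Temp}.
Pressure is neither a parent, child, nor co-parent of Misalign, so it does not belong.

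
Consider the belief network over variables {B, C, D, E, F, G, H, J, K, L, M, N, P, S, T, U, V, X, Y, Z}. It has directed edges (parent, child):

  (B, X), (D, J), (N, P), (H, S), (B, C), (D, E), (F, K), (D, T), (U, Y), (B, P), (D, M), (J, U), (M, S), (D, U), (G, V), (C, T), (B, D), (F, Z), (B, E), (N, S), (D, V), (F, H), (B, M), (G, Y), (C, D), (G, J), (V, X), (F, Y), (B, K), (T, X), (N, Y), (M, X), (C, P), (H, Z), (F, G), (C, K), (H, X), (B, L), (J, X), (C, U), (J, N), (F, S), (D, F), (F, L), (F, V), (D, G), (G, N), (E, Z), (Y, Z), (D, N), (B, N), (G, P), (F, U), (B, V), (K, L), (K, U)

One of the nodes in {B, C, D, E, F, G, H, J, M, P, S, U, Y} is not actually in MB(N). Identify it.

E

Recall MB(v) = parents ∪ children ∪ spouses, where spouses are the other parents of v's children.
N's children: P, S, Y.
N has parents B, D, G, J.
Parents of each child, excluding N:
  parents(P) \ {N} = {B, C, G}.
  S's other parents are F, H, M.
  parents(Y) \ {N} = {F, G, U}.
MB(N) = {B, C, D, F, G, H, J, M, P, S, U, Y}.
E is neither a parent, child, nor co-parent of N, so it does not belong.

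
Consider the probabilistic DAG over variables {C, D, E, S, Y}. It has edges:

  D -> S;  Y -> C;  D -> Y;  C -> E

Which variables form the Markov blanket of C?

Children of C: E.
C has parent Y.
Co-parents of C (other parents of its children):
  E: —
Union: {Y} ∪ {E} ∪ {} = {E, Y}.

{E, Y}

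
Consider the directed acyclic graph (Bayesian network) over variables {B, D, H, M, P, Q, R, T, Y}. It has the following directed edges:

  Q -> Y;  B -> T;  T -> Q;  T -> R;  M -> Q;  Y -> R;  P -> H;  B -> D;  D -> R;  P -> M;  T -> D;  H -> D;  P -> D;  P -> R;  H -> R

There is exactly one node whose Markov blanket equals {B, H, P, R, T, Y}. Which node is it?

The target node must have every member of {B, H, P, R, T, Y} as a parent, child, or co-parent, and no others.
Parents of D: B, H, P, T; children: R; co-parents: H, P, T, Y.
These exactly cover the given set, so the node is D.

D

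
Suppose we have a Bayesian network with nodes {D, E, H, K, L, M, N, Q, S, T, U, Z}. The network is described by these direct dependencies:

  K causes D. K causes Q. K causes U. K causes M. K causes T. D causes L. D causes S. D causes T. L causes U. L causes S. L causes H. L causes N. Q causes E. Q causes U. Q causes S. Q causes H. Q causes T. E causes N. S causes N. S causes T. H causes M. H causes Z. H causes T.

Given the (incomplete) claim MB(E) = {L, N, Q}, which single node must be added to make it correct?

Recall MB(v) = parents ∪ children ∪ spouses, where spouses are the other parents of v's children.
E has child N.
E has parent Q.
Parents of each child, excluding E:
  N: L, S
MB(E) = {L, N, Q, S}.
Comparing with the claimed set, S is missing.

S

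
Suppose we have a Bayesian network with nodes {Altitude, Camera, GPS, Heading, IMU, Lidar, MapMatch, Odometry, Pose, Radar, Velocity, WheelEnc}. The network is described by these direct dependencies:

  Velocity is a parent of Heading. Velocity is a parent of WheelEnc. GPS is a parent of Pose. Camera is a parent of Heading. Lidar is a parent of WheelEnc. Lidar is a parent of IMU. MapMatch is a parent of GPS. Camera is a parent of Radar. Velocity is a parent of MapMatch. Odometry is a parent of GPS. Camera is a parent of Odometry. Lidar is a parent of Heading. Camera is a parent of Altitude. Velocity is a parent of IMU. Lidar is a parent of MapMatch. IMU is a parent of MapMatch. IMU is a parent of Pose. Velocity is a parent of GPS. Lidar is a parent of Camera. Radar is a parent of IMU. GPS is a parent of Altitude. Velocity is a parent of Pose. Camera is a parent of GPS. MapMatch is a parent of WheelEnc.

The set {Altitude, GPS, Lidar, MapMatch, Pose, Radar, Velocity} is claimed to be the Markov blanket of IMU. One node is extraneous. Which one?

A node's Markov blanket = Pa ∪ Ch ∪ (parents of Ch other than the node itself).
Parents of IMU: Lidar, Radar, Velocity.
IMU's children: MapMatch, Pose.
Parents of each child, excluding IMU:
  parents(MapMatch) \ {IMU} = {Lidar, Velocity}.
  Pose's other parents are GPS, Velocity.
MB(IMU) = {GPS, Lidar, MapMatch, Pose, Radar, Velocity}.
Altitude is neither a parent, child, nor co-parent of IMU, so it does not belong.

Altitude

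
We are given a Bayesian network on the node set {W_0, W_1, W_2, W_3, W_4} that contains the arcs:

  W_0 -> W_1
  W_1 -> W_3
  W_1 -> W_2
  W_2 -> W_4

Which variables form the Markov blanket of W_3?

{W_1}

Children of W_3: none.
Parents of W_3: W_1.
W_3 has no children, so there are no co-parents.
So the Markov blanket of W_3 is {W_1}.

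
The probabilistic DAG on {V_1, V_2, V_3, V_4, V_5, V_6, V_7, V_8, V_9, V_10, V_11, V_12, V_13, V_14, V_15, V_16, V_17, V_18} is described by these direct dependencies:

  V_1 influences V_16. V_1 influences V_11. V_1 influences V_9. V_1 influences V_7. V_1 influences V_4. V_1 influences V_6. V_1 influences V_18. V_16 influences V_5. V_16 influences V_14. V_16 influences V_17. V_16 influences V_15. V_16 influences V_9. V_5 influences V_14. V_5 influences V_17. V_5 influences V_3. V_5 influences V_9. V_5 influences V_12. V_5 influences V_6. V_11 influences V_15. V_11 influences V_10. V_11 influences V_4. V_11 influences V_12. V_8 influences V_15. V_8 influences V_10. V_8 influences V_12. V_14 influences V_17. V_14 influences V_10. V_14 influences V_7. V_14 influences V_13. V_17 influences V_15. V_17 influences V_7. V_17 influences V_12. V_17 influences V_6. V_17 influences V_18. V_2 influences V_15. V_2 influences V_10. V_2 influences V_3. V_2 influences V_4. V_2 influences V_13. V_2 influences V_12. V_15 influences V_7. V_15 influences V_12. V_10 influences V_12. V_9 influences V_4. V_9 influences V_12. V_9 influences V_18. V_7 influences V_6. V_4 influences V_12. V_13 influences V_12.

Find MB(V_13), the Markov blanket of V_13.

{V_2, V_4, V_5, V_8, V_9, V_10, V_11, V_12, V_14, V_15, V_17}

By definition, MB(V_13) is built from V_13's parents, V_13's children, and the co-parents of V_13.
V_13's parents: V_2, V_14.
Ch(V_13) = {V_12}.
Co-parents of V_13 (other parents of its children):
  V_12's other parents are V_2, V_4, V_5, V_8, V_9, V_10, V_11, V_15, V_17.
So the Markov blanket of V_13 is {V_2, V_4, V_5, V_8, V_9, V_10, V_11, V_12, V_14, V_15, V_17}.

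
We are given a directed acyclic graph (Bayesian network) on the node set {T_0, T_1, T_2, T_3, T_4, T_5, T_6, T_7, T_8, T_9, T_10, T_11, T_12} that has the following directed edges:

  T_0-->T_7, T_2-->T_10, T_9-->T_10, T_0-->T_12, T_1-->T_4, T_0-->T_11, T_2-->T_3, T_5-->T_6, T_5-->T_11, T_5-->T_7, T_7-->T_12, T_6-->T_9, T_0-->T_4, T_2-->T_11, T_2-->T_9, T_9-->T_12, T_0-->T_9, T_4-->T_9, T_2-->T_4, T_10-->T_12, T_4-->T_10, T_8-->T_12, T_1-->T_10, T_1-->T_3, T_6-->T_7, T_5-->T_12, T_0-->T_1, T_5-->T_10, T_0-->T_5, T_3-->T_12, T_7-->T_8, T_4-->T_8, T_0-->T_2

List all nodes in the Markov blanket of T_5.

By definition, MB(T_5) is built from T_5's parents, T_5's children, and the co-parents of T_5.
Parents of T_5: T_0.
Ch(T_5) = {T_6, T_7, T_10, T_11, T_12}.
Other parents of T_5's children:
  T_6: —
  T_7: T_0, T_6
  T_10: T_1, T_2, T_4, T_9
  T_11: T_0, T_2
  T_12: T_0, T_3, T_7, T_8, T_9, T_10
Taking the union gives {T_0, T_1, T_2, T_3, T_4, T_6, T_7, T_8, T_9, T_10, T_11, T_12}.

{T_0, T_1, T_2, T_3, T_4, T_6, T_7, T_8, T_9, T_10, T_11, T_12}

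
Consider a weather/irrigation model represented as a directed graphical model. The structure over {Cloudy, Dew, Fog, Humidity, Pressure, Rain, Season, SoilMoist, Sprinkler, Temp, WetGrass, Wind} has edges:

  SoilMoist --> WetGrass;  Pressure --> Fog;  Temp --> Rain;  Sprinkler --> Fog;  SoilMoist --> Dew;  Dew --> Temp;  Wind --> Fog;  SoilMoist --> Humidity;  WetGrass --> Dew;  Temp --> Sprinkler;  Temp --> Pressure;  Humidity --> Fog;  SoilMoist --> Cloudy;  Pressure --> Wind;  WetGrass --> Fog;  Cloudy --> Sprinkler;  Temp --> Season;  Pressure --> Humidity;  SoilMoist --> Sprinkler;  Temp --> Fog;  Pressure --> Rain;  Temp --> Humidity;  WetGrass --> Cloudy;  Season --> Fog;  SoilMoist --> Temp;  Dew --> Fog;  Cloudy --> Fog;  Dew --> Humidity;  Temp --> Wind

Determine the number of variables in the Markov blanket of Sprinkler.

Pa(Sprinkler) = {Cloudy, SoilMoist, Temp}.
Children of Sprinkler: Fog.
Co-parents of Sprinkler (other parents of its children):
  Fog's other parents are Cloudy, Dew, Humidity, Pressure, Season, Temp, WetGrass, Wind.
MB(Sprinkler) = {Cloudy, Dew, Fog, Humidity, Pressure, Season, SoilMoist, Temp, WetGrass, Wind}, which has 10 nodes.

10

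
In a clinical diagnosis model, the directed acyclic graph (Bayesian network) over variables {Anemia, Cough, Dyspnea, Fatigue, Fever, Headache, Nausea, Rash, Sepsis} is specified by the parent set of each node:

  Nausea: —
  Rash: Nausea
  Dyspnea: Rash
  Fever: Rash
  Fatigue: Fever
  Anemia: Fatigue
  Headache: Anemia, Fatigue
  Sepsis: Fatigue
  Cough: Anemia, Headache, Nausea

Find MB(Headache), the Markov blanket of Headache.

A node's Markov blanket = Pa ∪ Ch ∪ (parents of Ch other than the node itself).
Headache's parents: Anemia, Fatigue.
Ch(Headache) = {Cough}.
Other parents of Headache's children:
  Cough's other parents are Anemia, Nausea.
Union: {Anemia, Fatigue} ∪ {Cough} ∪ {Anemia, Nausea} = {Anemia, Cough, Fatigue, Nausea}.

{Anemia, Cough, Fatigue, Nausea}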